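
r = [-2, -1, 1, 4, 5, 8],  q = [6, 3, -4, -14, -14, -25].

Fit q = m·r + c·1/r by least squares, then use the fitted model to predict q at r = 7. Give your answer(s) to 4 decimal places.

q̂ = -21.6673

Entries of XᵀX: Σr·r = 111, Σr·1/r = 6, Σ1/r·1/r = 3789/1600.
Right-hand side: Σr·q = -345, Σ1/r·q = -777/40.
So XᵀX·[m, c]ᵀ = Xᵀq: [[111, 6]; [6, 3789/1600]]·[m, c]ᵀ = [-345, -777/40]ᵀ.
Δ = 111·(3789/1600) − 6² = 362979/1600.
m = ((-345)·(3789/1600) − 6·(-777/40))/(362979/1600) = -124525/40331; c = (111·(-777/40) − 6·(-345))/(362979/1600) = -15320/40331.
At r = 7: q̂ = (-124525/40331)·(7) + (-15320/40331)·(1/7) = -6117045/282317.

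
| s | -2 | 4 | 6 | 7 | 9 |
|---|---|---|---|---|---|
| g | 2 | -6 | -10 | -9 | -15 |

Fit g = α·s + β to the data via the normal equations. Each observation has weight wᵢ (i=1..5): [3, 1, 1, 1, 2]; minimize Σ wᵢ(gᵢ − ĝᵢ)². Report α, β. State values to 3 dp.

α = -1.480, β = -0.761

Compute the Gram sums: Σwᵢ·s·s = 275, Σwᵢ·s = 29, Σwᵢ·1 = 8.
And Σwᵢ·s·g = -429, Σwᵢ·g = -49.
Δ = 275·8 − 29² = 1359.
α = ((-429)·8 − 29·(-49))/1359 = -2011/1359; β = (275·(-49) − 29·(-429))/1359 = -1034/1359.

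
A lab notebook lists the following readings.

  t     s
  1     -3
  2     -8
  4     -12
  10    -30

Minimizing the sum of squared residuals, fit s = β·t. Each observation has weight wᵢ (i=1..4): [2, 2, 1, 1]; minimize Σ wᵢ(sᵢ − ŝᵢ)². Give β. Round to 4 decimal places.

β = -3.0635

Forming AᵀWA = [[126]] and AᵀWs = [-386]ᵀ gives AᵀWA·[β]ᵀ = AᵀWs.
β = (-386)/126 = -3.06349.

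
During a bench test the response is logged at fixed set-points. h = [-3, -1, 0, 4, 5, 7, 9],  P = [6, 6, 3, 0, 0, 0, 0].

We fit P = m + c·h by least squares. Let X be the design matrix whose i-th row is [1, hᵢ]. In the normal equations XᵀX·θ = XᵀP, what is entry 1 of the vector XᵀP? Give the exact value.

15

Entry 1 ↔ basis 1, so (XᵀP)_{1} = Σᵢ Pᵢ = (1)·(6) + (1)·(6) + (1)·(3) + (1)·(0) + (1)·(0) + (1)·(0) + (1)·(0) = 15.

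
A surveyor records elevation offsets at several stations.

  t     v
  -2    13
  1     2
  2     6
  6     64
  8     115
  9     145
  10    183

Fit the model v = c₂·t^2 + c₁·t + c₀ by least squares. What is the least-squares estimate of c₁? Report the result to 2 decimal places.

With design matrix M, MᵀM = [[21986, 2458, 290]; [2458, 290, 34]; [290, 34, 7]] and Mᵀv = [39787, 4427, 528]ᵀ.
Solving the 3×3 system (Gaussian elimination) gives c₂ = 82263/41924, c₁ = -66065/41924, c₀ = 18779/10481.

c₁ = -1.58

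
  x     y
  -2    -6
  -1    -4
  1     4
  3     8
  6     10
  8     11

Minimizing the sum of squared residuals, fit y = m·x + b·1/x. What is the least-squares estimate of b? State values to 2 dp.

b = 3.20

Forming AᵀA = [[115, 6]; [6, 1385/576]] and Aᵀy = [192, 401/24]ᵀ gives AᵀA·[m, b]ᵀ = Aᵀy.
Δ = 115·(1385/576) − 6² = 138539/576.
m = (192·(1385/576) − 6·(401/24))/(138539/576) = 208176/138539; b = (115·(401/24) − 6·192)/(138539/576) = 443208/138539.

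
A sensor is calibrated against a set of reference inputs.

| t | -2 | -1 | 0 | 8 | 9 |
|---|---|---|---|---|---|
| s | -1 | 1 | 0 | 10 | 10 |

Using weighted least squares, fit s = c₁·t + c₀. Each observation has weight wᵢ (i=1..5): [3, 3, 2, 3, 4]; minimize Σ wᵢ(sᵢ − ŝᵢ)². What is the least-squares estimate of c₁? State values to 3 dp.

Setting ∂/∂c₁ … = 0 gives: 531·c₁ + 51·c₀ = 603;  51·c₁ + 15·c₀ = 70.
Eliminating c₀: 15·(row 1) − 51·(row 2) gives 5364·c₁ = 15·603 − 51·70 = 5475, so c₁ = 1825/1788.
Then c₀ = (70 − 51·(1825/1788))/15 = 713/596.

c₁ = 1.021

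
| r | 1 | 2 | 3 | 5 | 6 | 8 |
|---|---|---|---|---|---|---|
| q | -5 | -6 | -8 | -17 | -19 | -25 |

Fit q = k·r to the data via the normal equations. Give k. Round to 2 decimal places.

k = -3.17

Setting ∂/∂k … = 0 gives: 139·k = -440.
(Σr·r = 139, Σr·q = -440.)
k = (-440)/139 = -3.16547.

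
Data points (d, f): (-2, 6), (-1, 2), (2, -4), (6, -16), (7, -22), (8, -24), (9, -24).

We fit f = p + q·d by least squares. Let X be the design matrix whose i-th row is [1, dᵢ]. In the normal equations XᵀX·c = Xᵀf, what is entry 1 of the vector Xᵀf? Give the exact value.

Entry 1 ↔ basis 1, so (Xᵀf)_{1} = Σᵢ fᵢ = (1)·(6) + (1)·(2) + (1)·(-4) + (1)·(-16) + (1)·(-22) + (1)·(-24) + (1)·(-24) = -82.

-82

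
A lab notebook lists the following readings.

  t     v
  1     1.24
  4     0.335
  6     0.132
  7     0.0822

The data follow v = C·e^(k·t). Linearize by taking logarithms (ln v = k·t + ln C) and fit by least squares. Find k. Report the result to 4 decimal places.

k = -0.4519

Let Y = ln v. Fitting Y = k·t + ln C by least squares:
Σt = 18.0000, Σ(t)² = 102.0000, Σln v = -5.4021, Σt·ln v = -33.7993.
Equations: 102.0000·k + 18.0000·ln C = -33.7993;  18.0000·k + 4·ln C = -5.4021.
Δ = 102.0000·4 − (18.0000)² = 84.0000; k = (-33.7993·4 − 18.0000·-5.4021)/84.0000 = -0.45191, ln C = (102.0000·-5.4021 − 18.0000·-33.7993)/84.0000 = 0.68306.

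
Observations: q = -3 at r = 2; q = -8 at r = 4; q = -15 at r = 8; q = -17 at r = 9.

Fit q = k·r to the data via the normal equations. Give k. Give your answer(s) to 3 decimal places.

Compute the Gram sums: Σr·r = 165.
Moment sums: Σr·q = -311.
So MᵀM·[k]ᵀ = Mᵀq: [[165]]·[k]ᵀ = [-311]ᵀ.
Hence k = -311 / 165 ≈ -1.88485.

k = -1.885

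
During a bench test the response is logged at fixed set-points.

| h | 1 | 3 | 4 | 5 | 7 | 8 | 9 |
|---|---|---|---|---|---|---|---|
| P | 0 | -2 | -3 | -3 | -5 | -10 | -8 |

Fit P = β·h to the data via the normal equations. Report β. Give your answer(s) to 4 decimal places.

β = -0.8980

Entries of MᵀM: Σh·h = 245.
Right-hand side: Σh·P = -220.
So MᵀM·[β]ᵀ = MᵀP: [[245]]·[β]ᵀ = [-220]ᵀ.
β = (-220)/245 = -0.897959.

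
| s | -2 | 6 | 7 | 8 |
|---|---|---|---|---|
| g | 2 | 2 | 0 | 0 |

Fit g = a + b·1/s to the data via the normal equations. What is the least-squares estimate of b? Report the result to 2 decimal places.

Sums needed: Σ1 = 4, Σ1/s = -11/168, Σ1/s·1/s = 8857/28224.
And Σg = 4, Σ1/s·g = -2/3.
Determinant 4·(8857/28224) − (-11/168)² = 3923/3136.
a = (4·(8857/28224) − (-11/168)·(-2/3))/(3923/3136) = 34196/35307; b = (4·(-2/3) − (-11/168)·4)/(3923/3136) = -22624/11769.

b = -1.92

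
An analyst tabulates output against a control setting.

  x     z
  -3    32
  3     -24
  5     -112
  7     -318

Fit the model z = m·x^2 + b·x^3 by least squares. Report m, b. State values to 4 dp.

With design matrix A, AᵀA = [[3188, 19932]; [19932, 134732]] and Aᵀz = [-18310, -124586]ᵀ.
Eliminating b: 134732·(row 1) − 19932·(row 2) gives 32240992·m = 134732·(-18310) − 19932·(-124586) = 16305232, so m = 1019077/2015062.
Then b = ((-124586) − 19932·(1019077/2015062))/134732 = -1007039/1007531.

m = 0.5057, b = -0.9995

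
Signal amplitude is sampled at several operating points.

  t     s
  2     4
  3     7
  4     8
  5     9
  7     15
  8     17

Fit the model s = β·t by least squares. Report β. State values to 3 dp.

β = 2.078

From the data, Σt·t = 167.
Right-hand side: Σt·s = 347.
So AᵀA·[β]ᵀ = Aᵀs: [[167]]·[β]ᵀ = [347]ᵀ.
Hence β = 347 / 167 ≈ 2.07784.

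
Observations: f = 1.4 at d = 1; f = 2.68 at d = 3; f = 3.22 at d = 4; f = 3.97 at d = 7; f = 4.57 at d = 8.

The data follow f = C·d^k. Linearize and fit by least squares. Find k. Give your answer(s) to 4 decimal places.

k = 0.5534

Let Y = ln f. Fitting Y = k·ln d + ln C by least squares:
XᵀX = [[11.2394, 6.5103]; [6.5103, 5]], rhs = [8.5468, 5.3899]ᵀ  (here Σln d = 6.5103, Σ(ln d)² = 11.2394, Σln f = 5.3899, Σln d·ln f = 8.5468).
Slope k = (n·Σln d·ln f − Σln d·Σln f)/(n·Σ(ln d)² − (Σln d)²) = (5·8.5468 − 6.5103·5.3899)/13.8136 = 0.55338; ln C = (Σln f − k·Σln d)/n = 0.35746.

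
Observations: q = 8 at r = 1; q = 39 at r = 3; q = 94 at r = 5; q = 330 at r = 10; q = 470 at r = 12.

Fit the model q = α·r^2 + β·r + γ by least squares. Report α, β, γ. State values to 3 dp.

α = 2.964, β = 3.323, γ = 2.196

Entries of AᵀA: Σr^2·r^2 = 31443, Σr^2·r = 2881, Σr^2 = 279, Σr·r = 279, Σr = 31, Σ1 = 5.
Right-hand side: Σr^2·q = 103389, Σr·q = 9535, Σq = 941.
So AᵀA·[α, β, γ]ᵀ = Aᵀq: [[31443, 2881, 279]; [2881, 279, 31]; [279, 31, 5]]·[α, β, γ]ᵀ = [103389, 9535, 941]ᵀ.
Inverting the 3×3 Gram matrix, [α, β, γ]ᵀ = [195159/65839, 218778/65839, 144604/65839]ᵀ.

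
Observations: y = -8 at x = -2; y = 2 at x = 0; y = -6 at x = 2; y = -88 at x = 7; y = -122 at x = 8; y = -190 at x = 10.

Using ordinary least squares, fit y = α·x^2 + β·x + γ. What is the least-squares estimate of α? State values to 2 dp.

α = -2.00

Sums needed: Σx^2·x^2 = 16529, Σx^2·x = 1855, Σx^2 = 221, Σx·x = 221, Σx = 25, Σ1 = 6.
For Mᵀy: Σx^2·y = -31176, Σx·y = -3488, Σy = -412.
Solving the 3×3 system (Gaussian elimination) gives α = -161018/80571, β = 65902/80571, γ = 41232/26857.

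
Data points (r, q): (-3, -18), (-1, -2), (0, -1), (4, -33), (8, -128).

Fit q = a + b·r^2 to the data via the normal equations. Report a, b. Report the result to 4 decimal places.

a = -0.5279, b = -1.9929

Sums needed: Σ1 = 5, Σr^2 = 90, Σr^2·r^2 = 4434.
For Xᵀq: Σq = -182, Σr^2·q = -8884.
Determinant 5·4434 − 90² = 14070.
a = ((-182)·4434 − 90·(-8884))/14070 = -1238/2345; b = (5·(-8884) − 90·(-182))/14070 = -2804/1407.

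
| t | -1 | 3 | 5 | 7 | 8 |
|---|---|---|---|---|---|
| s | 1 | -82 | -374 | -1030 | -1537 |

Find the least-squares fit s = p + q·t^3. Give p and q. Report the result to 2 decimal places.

p = -0.85, q = -3.00

Entries of AᵀA: Σ1 = 5, Σt^3 = 1006, Σt^3·t^3 = 396148.
And Σs = -3022, Σt^3·s = -1189199.
Normal equations: [[5, 1006]; [1006, 396148]]·[p, q]ᵀ = [-3022, -1189199]ᵀ.
Eliminating q: 396148·(row 1) − 1006·(row 2) gives 968704·p = 396148·(-3022) − 1006·(-1189199) = -825062, so p = -412531/484352.
Then q = ((-1189199) − 1006·(-412531/484352))/396148 = -2905863/968704.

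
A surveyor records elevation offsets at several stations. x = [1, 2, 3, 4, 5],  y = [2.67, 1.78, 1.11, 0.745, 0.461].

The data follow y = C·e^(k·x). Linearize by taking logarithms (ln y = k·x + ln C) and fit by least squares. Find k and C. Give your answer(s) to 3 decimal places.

k = -0.438, C = 4.196

Linearized form: ln y = k·x + ln C. From the 5 transformed points,
Σx = 15.0000, Σ(x)² = 55.0000, Σln y = 0.5943, Σx·ln y = -2.6009.
Equations: 55.0000·k + 15.0000·ln C = -2.6009;  15.0000·k + 5·ln C = 0.5943.
Δ = 55.0000·5 − (15.0000)² = 50.0000; k = (-2.6009·5 − 15.0000·0.5943)/50.0000 = -0.43839, ln C = (55.0000·0.5943 − 15.0000·-2.6009)/50.0000 = 1.43402, so C = exp(1.43402) = 4.19554.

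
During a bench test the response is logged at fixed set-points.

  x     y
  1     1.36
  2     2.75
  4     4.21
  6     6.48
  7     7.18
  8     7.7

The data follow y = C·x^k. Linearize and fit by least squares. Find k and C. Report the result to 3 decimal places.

Let Y = ln y. Fitting Y = k·ln x + ln C by least squares:
Over the data: Σln x = 7.8966, Σ(ln x)² = 13.7233, Σln y = 8.6378, Σln x·ln y = 14.1228.
Normal system: [[13.7233, 7.8966]; [7.8966, 6]]·[k, ln C]ᵀ = [14.1228, 8.6378]ᵀ.
Δ = 13.7233·6 − (7.8966)² = 19.9843; k = (14.1228·6 − 7.8966·8.6378)/19.9843 = 0.82705, ln C = (13.7233·8.6378 − 7.8966·14.1228)/19.9843 = 0.35116, so C = exp(0.35116) = 1.42071.

k = 0.827, C = 1.421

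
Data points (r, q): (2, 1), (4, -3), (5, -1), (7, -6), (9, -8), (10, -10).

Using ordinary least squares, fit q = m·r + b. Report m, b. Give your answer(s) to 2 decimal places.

Normal-equation sums: Σr·r = 275, Σr = 37, Σ1 = 6.
And Σr·q = -229, Σq = -27.
XᵀX·[m, b]ᵀ = Xᵀq becomes [[275, 37]; [37, 6]]·[m, b]ᵀ = [-229, -27]ᵀ.
det = 275·6 − 37² = 281.
m = ((-229)·6 − 37·(-27))/281 = -375/281; b = (275·(-27) − 37·(-229))/281 = 1048/281.

m = -1.33, b = 3.73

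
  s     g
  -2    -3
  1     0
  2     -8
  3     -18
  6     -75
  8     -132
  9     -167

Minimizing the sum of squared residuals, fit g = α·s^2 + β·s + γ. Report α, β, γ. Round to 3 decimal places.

α = -1.971, β = -1.100, γ = 2.711

With design matrix A, AᵀA = [[12067, 1485, 199]; [1485, 199, 27]; [199, 27, 7]] and Aᵀg = [-24881, -3073, -403]ᵀ.
Inverting the 3×3 Gram matrix, [α, β, γ]ᵀ = [-321865/163281, -59875/54427, 442681/163281]ᵀ.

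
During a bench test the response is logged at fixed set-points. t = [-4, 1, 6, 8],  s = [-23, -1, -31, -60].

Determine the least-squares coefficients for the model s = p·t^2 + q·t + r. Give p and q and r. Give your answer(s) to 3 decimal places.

Forming MᵀM = [[5649, 665, 117]; [665, 117, 11]; [117, 11, 4]] and Mᵀs = [-5325, -575, -115]ᵀ gives MᵀM·[p, q, r]ᵀ = Mᵀs.
Inverting the 3×3 Gram matrix, [p, q, r]ᵀ = [-32529/30140, 38811/30140, -10891/15070]ᵀ.

p = -1.079, q = 1.288, r = -0.723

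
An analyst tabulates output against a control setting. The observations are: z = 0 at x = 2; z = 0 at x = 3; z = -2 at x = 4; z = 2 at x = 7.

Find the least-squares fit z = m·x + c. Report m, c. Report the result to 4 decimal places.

The normal equations are: 78·m + 16·c = 6;  16·m + 4·c = 0.
Determinant 78·4 − 16² = 56.
m = (6·4 − 16·0)/56 = 3/7; c = (78·0 − 16·6)/56 = -12/7.

m = 0.4286, c = -1.7143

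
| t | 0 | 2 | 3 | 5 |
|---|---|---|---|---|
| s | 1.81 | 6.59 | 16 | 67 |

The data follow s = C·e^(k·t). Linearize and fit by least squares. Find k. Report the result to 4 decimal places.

Taking logs, ln s = k·t + ln C, so regress ln s on t.
Over the data: Σt = 10.0000, Σ(t)² = 38.0000, Σln s = 9.4562, Σt·ln s = 33.1123.
Normal system: [[38.0000, 10.0000]; [10.0000, 4]]·[k, ln C]ᵀ = [33.1123, 9.4562]ᵀ.
Slope k = (n·Σt·ln s − Σt·Σln s)/(n·Σ(t)² − (Σt)²) = (4·33.1123 − 10.0000·9.4562)/52.0000 = 0.72861; ln C = (Σln s − k·Σt)/n = 0.54251.

k = 0.7286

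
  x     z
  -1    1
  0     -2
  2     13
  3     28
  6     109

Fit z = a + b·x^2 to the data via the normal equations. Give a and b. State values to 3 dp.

Entries of MᵀM: Σ1 = 5, Σx^2 = 50, Σx^2·x^2 = 1394.
Right-hand side: Σz = 149, Σx^2·z = 4229.
Normal equations: [[5, 50]; [50, 1394]]·[a, b]ᵀ = [149, 4229]ᵀ.
Eliminating b: 1394·(row 1) − 50·(row 2) gives 4470·a = 1394·149 − 50·4229 = -3744, so a = -624/745.
Then b = (4229 − 50·(-624/745))/1394 = 913/298.

a = -0.838, b = 3.064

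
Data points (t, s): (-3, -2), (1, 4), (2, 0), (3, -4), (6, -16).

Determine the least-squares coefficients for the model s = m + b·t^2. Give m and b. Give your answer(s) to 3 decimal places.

m = 2.667, b = -0.531

From the data, Σ1 = 5, Σt^2 = 59, Σt^2·t^2 = 1475.
Moment sums: Σs = -18, Σt^2·s = -626.
Normal equations: [[5, 59]; [59, 1475]]·[m, b]ᵀ = [-18, -626]ᵀ.
Eliminating b: 1475·(row 1) − 59·(row 2) gives 3894·m = 1475·(-18) − 59·(-626) = 10384, so m = 8/3.
Then b = ((-626) − 59·(8/3))/1475 = -94/177.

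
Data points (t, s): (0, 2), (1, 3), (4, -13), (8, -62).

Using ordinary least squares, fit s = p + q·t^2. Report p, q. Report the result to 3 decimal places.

p = 3.069, q = -1.016

The normal system AᵀA·[p, q]ᵀ = Aᵀs is [[4, 81]; [81, 4353]]·[p, q]ᵀ = [-70, -4173]ᵀ.
Eliminating q: 4353·(row 1) − 81·(row 2) gives 10851·p = 4353·(-70) − 81·(-4173) = 33303, so p = 11101/3617.
Then q = ((-4173) − 81·(11101/3617))/4353 = -3674/3617.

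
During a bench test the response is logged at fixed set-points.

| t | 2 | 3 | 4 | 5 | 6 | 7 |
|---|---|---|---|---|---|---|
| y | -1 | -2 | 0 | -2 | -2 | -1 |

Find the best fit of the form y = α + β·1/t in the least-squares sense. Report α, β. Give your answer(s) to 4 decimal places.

α = -1.5750, β = 0.9103

Normal-equation sums: Σ1 = 6, Σ1/t = 223/140, Σ1/t·1/t = 90281/176400.
And Σy = -8, Σ1/t·y = -143/70.
Normal equations: [[6, 223/140]; [223/140, 90281/176400]]·[α, β]ᵀ = [-8, -143/70]ᵀ.
Eliminating β: (90281/176400)·(row 1) − (223/140)·(row 2) gives (1255/2352)·α = (90281/176400)·(-8) − (223/140)·(-143/70) = -10589/12600, so α = -148246/94125.
Then β = ((-143/70) − (223/140)·(-148246/94125))/(90281/176400) = 5712/6275.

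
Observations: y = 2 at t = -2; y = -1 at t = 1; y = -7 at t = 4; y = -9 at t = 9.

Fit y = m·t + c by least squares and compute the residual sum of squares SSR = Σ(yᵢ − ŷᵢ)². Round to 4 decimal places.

The normal equations are: 102·m + 12·c = -114;  12·m + 4·c = -15.
(Σt·t = 102, Σt = 12, Σ1 = 4, Σt·y = -114, Σy = -15.)
Determinant 102·4 − 12² = 264.
m = ((-114)·4 − 12·(-15))/264 = -23/22; c = (102·(-15) − 12·(-114))/264 = -27/44.
Residuals: 23/44, 29/44, -97/44, 45/44; SSR = 291/44.

SSR = 6.6136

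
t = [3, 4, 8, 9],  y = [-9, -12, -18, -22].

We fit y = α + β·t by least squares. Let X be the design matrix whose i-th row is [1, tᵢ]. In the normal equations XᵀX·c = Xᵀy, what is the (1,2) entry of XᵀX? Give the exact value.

24

Row 1 ↔ basis 1, column 2 ↔ basis t, so (XᵀX)_{1,2} = Σᵢ t = (1)·(3) + (1)·(4) + (1)·(8) + (1)·(9) = 24.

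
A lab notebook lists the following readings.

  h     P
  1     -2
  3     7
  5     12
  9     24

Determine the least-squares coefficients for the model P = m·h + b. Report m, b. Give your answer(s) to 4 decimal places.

Forming AᵀA = [[116, 18]; [18, 4]] and AᵀP = [295, 41]ᵀ gives AᵀA·[m, b]ᵀ = AᵀP.
Eliminating b: 4·(row 1) − 18·(row 2) gives 140·m = 4·295 − 18·41 = 442, so m = 221/70.
Then b = (41 − 18·(221/70))/4 = -277/70.

m = 3.1571, b = -3.9571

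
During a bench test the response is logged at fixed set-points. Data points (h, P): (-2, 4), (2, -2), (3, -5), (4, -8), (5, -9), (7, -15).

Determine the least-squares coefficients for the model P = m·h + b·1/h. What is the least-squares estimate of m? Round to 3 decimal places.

m = -2.110

The normal equations are: 107·m + 6·b = -209;  6·m + (129481/176400)·b = -1114/105.
Δ = 107·(129481/176400) − 6² = 7504067/176400.
m = ((-209)·(129481/176400) − 6·(-1114/105))/(7504067/176400) = -15832409/7504067; b = (107·(-1114/105) − 6·(-209))/(7504067/176400) = 20952960/7504067.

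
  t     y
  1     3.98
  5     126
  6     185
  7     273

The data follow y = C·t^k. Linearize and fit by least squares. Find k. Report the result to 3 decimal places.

k = 2.158

With ln yᵢ as the transformed response and ln tᵢ as the regressor:
Σln t = 5.3471, Σ(ln t)² = 9.5873, Σln y = 17.0474, Σln t·ln y = 28.0528.
Normal system: [[9.5873, 5.3471]; [5.3471, 4]]·[k, ln C]ᵀ = [28.0528, 17.0474]ᵀ.
Solving (det = 9.7575): k = 2.15805, ln C = 1.37701.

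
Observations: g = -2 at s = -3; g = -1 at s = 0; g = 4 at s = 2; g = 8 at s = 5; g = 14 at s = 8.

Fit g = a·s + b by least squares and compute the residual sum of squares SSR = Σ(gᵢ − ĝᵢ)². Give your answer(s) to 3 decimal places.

SSR = 7.486

Compute the Gram sums: Σs·s = 102, Σs = 12, Σ1 = 5.
For Mᵀg: Σs·g = 166, Σg = 23.
So MᵀM·[a, b]ᵀ = Mᵀg: [[102, 12]; [12, 5]]·[a, b]ᵀ = [166, 23]ᵀ.
Eliminating b: 5·(row 1) − 12·(row 2) gives 366·a = 5·166 − 12·23 = 554, so a = 277/183.
Then b = (23 − 12·(277/183))/5 = 59/61.
Residuals: 96/61, -120/61, 1/183, -98/183, 169/183; SSR = 1370/183.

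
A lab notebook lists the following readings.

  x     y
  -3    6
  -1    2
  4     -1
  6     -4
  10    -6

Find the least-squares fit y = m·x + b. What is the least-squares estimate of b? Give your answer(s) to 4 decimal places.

The normal equations are: 162·m + 16·b = -108;  16·m + 5·b = -3.
det = 162·5 − 16² = 554.
m = ((-108)·5 − 16·(-3))/554 = -246/277; b = (162·(-3) − 16·(-108))/554 = 621/277.

b = 2.2419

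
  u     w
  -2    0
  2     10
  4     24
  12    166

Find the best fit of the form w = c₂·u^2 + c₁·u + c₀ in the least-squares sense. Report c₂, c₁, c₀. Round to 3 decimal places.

From the data, Σu^2·u^2 = 21024, Σu^2·u = 1792, Σu^2 = 168, Σu·u = 168, Σu = 16, Σ1 = 4.
Moment sums: Σu^2·w = 24328, Σu·w = 2108, Σw = 200.
Normal equations: [[21024, 1792, 168]; [1792, 168, 16]; [168, 16, 4]]·[c₂, c₁, c₀]ᵀ = [24328, 2108, 200]ᵀ.
Inverting the 3×3 Gram matrix, [c₂, c₁, c₀]ᵀ = [2993/3098, 6731/3098, 1135/1549]ᵀ.

c₂ = 0.966, c₁ = 2.173, c₀ = 0.733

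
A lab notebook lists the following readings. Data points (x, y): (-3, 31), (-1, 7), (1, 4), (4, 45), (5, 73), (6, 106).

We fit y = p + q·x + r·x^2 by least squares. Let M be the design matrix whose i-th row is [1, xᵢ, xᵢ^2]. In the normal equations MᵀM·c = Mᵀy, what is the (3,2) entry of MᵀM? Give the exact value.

378

Row 3 ↔ basis x^2, column 2 ↔ basis x, so (MᵀM)_{3,2} = Σᵢ (x^2)·(x) = (9)·(-3) + (1)·(-1) + (1)·(1) + (16)·(4) + (25)·(5) + (36)·(6) = 378.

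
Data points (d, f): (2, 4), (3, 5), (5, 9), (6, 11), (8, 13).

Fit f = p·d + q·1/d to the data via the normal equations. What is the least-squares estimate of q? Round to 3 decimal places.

From the data, Σd·d = 138, Σd·1/d = 5, Σ1/d·1/d = 6401/14400.
For Mᵀf: Σd·f = 238, Σ1/d·f = 357/40.
Normal equations: [[138, 5]; [5, 6401/14400]]·[p, q]ᵀ = [238, 357/40]ᵀ.
Determinant 138·(6401/14400) − 5² = 87223/2400.
p = (238·(6401/14400) − 5·(357/40))/(87223/2400) = 440419/261669; q = (138·(357/40) − 5·238)/(87223/2400) = 99960/87223.

q = 1.146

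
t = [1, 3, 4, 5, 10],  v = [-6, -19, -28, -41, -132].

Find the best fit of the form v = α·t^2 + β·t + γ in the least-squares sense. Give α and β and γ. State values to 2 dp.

α = -1.07, β = -2.20, γ = -2.66

Sums needed: Σt^2·t^2 = 10963, Σt^2·t = 1217, Σt^2 = 151, Σt·t = 151, Σt = 23, Σ1 = 5.
Moment sums: Σt^2·v = -14850, Σt·v = -1700, Σv = -226.
So MᵀM·[α, β, γ]ᵀ = Mᵀv: [[10963, 1217, 151]; [1217, 151, 23]; [151, 23, 5]]·[α, β, γ]ᵀ = [-14850, -1700, -226]ᵀ.
Row-reducing yields α = -22160/20631, β = -45317/20631, γ = -18277/6877.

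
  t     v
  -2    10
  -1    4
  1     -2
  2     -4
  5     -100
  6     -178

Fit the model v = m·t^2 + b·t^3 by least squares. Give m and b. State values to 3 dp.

m = 0.734, b = -0.946

AᵀA·[m, b]ᵀ = Aᵀv reads: 1955·m + 10901·b = -8882;  10901·m + 62411·b = -51066.
Eliminating b: 62411·(row 1) − 10901·(row 2) gives 3181704·m = 62411·(-8882) − 10901·(-51066) = 2335964, so m = 583991/795426.
Then b = ((-51066) − 10901·(583991/795426))/62411 = -752837/795426.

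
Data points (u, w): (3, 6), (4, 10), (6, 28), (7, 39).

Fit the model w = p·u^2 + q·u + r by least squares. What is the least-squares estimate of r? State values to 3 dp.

Entries of AᵀA: Σu^2·u^2 = 4034, Σu^2·u = 650, Σu^2 = 110, Σu·u = 110, Σu = 20, Σ1 = 4.
And Σu^2·w = 3133, Σu·w = 499, Σw = 83.
AᵀA·[p, q, r]ᵀ = Aᵀw becomes [[4034, 650, 110]; [650, 110, 20]; [110, 20, 4]]·[p, q, r]ᵀ = [3133, 499, 83]ᵀ.
Inverting the 3×3 Gram matrix, [p, q, r]ᵀ = [7/6, -49/15, 5]ᵀ.

r = 5.000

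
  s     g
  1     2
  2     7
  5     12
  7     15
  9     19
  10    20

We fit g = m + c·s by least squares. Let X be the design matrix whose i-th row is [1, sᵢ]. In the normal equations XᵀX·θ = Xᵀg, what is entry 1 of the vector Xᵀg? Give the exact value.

75

Entry 1 ↔ basis 1, so (Xᵀg)_{1} = Σᵢ gᵢ = (1)·(2) + (1)·(7) + (1)·(12) + (1)·(15) + (1)·(19) + (1)·(20) = 75.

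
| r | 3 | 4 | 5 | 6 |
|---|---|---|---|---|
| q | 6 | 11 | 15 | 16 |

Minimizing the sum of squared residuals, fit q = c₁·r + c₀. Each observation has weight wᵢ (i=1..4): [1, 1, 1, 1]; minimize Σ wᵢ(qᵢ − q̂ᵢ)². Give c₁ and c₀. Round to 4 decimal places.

XᵀWX·[c₁, c₀]ᵀ = XᵀWq reads: 86·c₁ + 18·c₀ = 233;  18·c₁ + 4·c₀ = 48.
(Σwᵢ·r·r = 86, Σwᵢ·r = 18, Σwᵢ·1 = 4, Σwᵢ·r·q = 233, Σwᵢ·q = 48.)
det = 86·4 − 18² = 20.
c₁ = (233·4 − 18·48)/20 = 17/5; c₀ = (86·48 − 18·233)/20 = -33/10.

c₁ = 3.4000, c₀ = -3.3000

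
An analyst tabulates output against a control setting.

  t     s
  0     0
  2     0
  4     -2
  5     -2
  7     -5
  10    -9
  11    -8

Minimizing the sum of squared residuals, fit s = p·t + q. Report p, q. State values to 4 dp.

p = -0.8816, q = 1.1974

With design matrix A, AᵀA = [[315, 39]; [39, 7]] and Aᵀs = [-231, -26]ᵀ.
Δ = 315·7 − 39² = 684.
p = ((-231)·7 − 39·(-26))/684 = -67/76; q = (315·(-26) − 39·(-231))/684 = 91/76.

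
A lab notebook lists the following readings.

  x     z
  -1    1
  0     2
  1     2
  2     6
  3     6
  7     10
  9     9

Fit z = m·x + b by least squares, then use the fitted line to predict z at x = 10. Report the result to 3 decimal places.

ẑ = 11.460

Normal-equation sums: Σx·x = 145, Σx = 21, Σ1 = 7.
For Mᵀz: Σx·z = 182, Σz = 36.
Normal equations: [[145, 21]; [21, 7]]·[m, b]ᵀ = [182, 36]ᵀ.
Determinant 145·7 − 21² = 574.
m = (182·7 − 21·36)/574 = 37/41; b = (145·36 − 21·182)/574 = 699/287.
At x = 10: ẑ = (37/41)·(10) + (699/287)·(1) = 3289/287.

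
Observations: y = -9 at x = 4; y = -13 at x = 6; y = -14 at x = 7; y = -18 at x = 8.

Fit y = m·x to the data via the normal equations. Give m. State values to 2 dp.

The normal system AᵀA·[m]ᵀ = Aᵀy is [[165]]·[m]ᵀ = [-356]ᵀ.
Hence m = -356 / 165 ≈ -2.15758.

m = -2.16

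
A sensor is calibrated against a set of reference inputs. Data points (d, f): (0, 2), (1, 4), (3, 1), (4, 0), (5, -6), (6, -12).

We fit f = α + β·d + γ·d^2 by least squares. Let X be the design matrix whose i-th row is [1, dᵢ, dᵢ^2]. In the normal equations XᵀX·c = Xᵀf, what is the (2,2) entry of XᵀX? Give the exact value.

87

Row 2 ↔ basis d, column 2 ↔ basis d, so (XᵀX)_{2,2} = Σᵢ (d)·(d) = (0)·(0) + (1)·(1) + (3)·(3) + (4)·(4) + (5)·(5) + (6)·(6) = 87.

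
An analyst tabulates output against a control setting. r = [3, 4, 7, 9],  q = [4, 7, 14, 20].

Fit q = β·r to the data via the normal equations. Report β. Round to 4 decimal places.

β = 2.0516

Setting ∂/∂β … = 0 gives: 155·β = 318.
Hence β = 318 / 155 ≈ 2.05161.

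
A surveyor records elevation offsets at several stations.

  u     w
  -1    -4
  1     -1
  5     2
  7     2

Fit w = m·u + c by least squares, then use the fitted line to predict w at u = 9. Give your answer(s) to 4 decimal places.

ŵ = 4.2500

Normal-equation sums: Σu·u = 76, Σu = 12, Σ1 = 4.
For Aᵀw: Σu·w = 27, Σw = -1.
AᵀA·[m, c]ᵀ = Aᵀw becomes [[76, 12]; [12, 4]]·[m, c]ᵀ = [27, -1]ᵀ.
Eliminating c: 4·(row 1) − 12·(row 2) gives 160·m = 4·27 − 12·(-1) = 120, so m = 3/4.
Then c = ((-1) − 12·(3/4))/4 = -5/2.
At u = 9: ŵ = (3/4)·(9) + (-5/2)·(1) = 17/4.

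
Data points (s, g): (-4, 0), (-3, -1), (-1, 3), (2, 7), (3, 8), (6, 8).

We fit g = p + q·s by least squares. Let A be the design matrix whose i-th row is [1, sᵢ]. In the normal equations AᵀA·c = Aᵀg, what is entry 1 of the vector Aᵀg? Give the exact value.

25

Entry 1 ↔ basis 1, so (Aᵀg)_{1} = Σᵢ gᵢ = (1)·(0) + (1)·(-1) + (1)·(3) + (1)·(7) + (1)·(8) + (1)·(8) = 25.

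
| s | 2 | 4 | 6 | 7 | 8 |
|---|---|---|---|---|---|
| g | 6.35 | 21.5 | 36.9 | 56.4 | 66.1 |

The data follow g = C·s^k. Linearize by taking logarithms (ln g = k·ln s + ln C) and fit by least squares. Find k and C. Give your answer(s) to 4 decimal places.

Let Y = ln g. Fitting Y = k·ln s + ln C by least squares:
AᵀA = [[13.7233, 7.8966]; [7.8966, 5]], rhs = [28.5616, 16.7484]ᵀ  (here Σln s = 7.8966, Σ(ln s)² = 13.7233, Σln g = 16.7484, Σln s·ln g = 28.5616).
Δ = 13.7233·5 − (7.8966)² = 6.2610; k = (28.5616·5 − 7.8966·16.7484)/6.2610 = 1.68565, ln C = (13.7233·16.7484 − 7.8966·28.5616)/6.2610 = 0.68750, so C = exp(0.68750) = 1.98874.

k = 1.6857, C = 1.9887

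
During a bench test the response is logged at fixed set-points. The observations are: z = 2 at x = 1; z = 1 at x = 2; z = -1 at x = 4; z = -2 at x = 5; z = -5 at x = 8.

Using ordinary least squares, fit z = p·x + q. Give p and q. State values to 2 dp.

From the data, Σx·x = 110, Σx = 20, Σ1 = 5.
Right-hand side: Σx·z = -50, Σz = -5.
So AᵀA·[p, q]ᵀ = Aᵀz: [[110, 20]; [20, 5]]·[p, q]ᵀ = [-50, -5]ᵀ.
Eliminating q: 5·(row 1) − 20·(row 2) gives 150·p = 5·(-50) − 20·(-5) = -150, so p = -1.
Then q = ((-5) − 20·(-1))/5 = 3.

p = -1.00, q = 3.00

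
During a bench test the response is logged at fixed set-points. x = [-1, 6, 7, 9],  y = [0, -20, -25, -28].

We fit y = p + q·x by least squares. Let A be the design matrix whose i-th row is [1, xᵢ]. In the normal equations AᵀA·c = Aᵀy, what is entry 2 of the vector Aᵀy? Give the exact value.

-547

Entry 2 ↔ basis x, so (Aᵀy)_{2} = Σᵢ (x)·yᵢ = (-1)·(0) + (6)·(-20) + (7)·(-25) + (9)·(-28) = -547.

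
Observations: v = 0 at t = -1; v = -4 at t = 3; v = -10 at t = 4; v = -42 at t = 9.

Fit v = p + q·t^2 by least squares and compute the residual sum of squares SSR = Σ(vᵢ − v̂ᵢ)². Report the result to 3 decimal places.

Normal-equation sums: Σ1 = 4, Σt^2 = 107, Σt^2·t^2 = 6899.
Right-hand side: Σv = -56, Σt^2·v = -3598.
AᵀA·[p, q]ᵀ = Aᵀv becomes [[4, 107]; [107, 6899]]·[p, q]ᵀ = [-56, -3598]ᵀ.
Determinant 4·6899 − 107² = 16147.
p = ((-56)·6899 − 107·(-3598))/16147 = -1358/16147; q = (4·(-3598) − 107·(-56))/16147 = -8400/16147.
Residuals: 9758/16147, 12370/16147, -25712/16147, 3584/16147; SSR = 57112/16147.

SSR = 3.537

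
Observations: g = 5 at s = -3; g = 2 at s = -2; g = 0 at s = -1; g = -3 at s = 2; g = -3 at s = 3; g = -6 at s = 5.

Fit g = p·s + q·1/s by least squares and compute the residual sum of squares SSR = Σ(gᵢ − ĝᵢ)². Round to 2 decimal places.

SSR = 3.26

Normal-equation sums: Σs·s = 52, Σs·1/s = 6, Σ1/s·1/s = 793/450.
Right-hand side: Σs·g = -64, Σ1/s·g = -191/30.
MᵀM·[p, q]ᵀ = Mᵀg becomes [[52, 6]; [6, 793/450]]·[p, q]ᵀ = [-64, -191/30]ᵀ.
Eliminating q: (793/450)·(row 1) − 6·(row 2) gives (12518/225)·p = (793/450)·(-64) − 6·(-191/30) = -16781/225, so p = -16781/12518.
Then q = ((-191/30) − 6·(-16781/12518))/(793/450) = 5955/6259.
Residuals: 16217/12518, -2571/12518, -4871/12518, -9947/12518, 8819/12518, 6415/12518; SSR = 40837/12518.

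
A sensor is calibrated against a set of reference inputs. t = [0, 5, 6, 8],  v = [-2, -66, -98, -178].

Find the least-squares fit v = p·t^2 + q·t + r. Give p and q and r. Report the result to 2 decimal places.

p = -3.05, q = 2.35, r = -1.98

The normal equations are: 6017·p + 853·q + 125·r = -16570;  853·p + 125·q + 19·r = -2342;  125·p + 19·q + 4·r = -344.
Row-reducing yields p = -3116/1023, q = 2404/1023, r = -674/341.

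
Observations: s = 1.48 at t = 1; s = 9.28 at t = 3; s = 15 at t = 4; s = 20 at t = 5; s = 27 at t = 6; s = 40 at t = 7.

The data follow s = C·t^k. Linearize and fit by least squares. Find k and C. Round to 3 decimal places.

k = 1.655, C = 1.479

Let Y = ln s. Fitting Y = k·ln t + ln C by least squares:
AᵀA = [[12.7160, 7.8320]; [7.8320, 6]], rhs = [24.1067, 15.3084]ᵀ  (here Σln t = 7.8320, Σ(ln t)² = 12.7160, Σln s = 15.3084, Σln t·ln s = 24.1067).
Slope k = (n·Σln t·ln s − Σln t·Σln s)/(n·Σ(ln t)² − (Σln t)²) = (6·24.1067 − 7.8320·15.3084)/14.9557 = 1.65454; ln C = (Σln s − k·Σln t)/n = 0.39167, so C = exp(0.39167) = 1.47945.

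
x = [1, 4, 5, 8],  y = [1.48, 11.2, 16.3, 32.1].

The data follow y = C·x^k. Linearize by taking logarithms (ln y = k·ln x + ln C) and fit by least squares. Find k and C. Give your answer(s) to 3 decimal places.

Linearized form: ln y = k·ln x + ln C. From the 4 transformed points,
XᵀX = [[8.8362, 5.0752]; [5.0752, 4]], rhs = [15.0547, 9.0680]ᵀ  (here Σln x = 5.0752, Σ(ln x)² = 8.8362, Σln y = 9.0680, Σln x·ln y = 15.0547).
Δ = 8.8362·4 − (5.0752)² = 9.5873; k = (15.0547·4 − 5.0752·9.0680)/9.5873 = 1.48082, ln C = (8.8362·9.0680 − 5.0752·15.0547)/9.5873 = 0.38814, so C = exp(0.38814) = 1.47424.

k = 1.481, C = 1.474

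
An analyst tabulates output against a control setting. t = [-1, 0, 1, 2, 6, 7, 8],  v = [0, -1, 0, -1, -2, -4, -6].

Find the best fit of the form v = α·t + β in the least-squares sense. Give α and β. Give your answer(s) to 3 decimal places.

α = -0.554, β = -0.180

Compute the Gram sums: Σt·t = 155, Σt = 23, Σ1 = 7.
Right-hand side: Σt·v = -90, Σv = -14.
MᵀM·[α, β]ᵀ = Mᵀv becomes [[155, 23]; [23, 7]]·[α, β]ᵀ = [-90, -14]ᵀ.
Δ = 155·7 − 23² = 556.
α = ((-90)·7 − 23·(-14))/556 = -77/139; β = (155·(-14) − 23·(-90))/556 = -25/139.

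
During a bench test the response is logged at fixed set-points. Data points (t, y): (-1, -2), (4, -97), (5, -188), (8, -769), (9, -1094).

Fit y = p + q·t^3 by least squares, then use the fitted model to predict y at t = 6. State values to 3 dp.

ŷ = -325.448

From the data, Σ1 = 5, Σt^3 = 1429, Σt^3·t^3 = 813307.
Right-hand side: Σy = -2150, Σt^3·y = -1220960.
So AᵀA·[p, q]ᵀ = Aᵀy: [[5, 1429]; [1429, 813307]]·[p, q]ᵀ = [-2150, -1220960]ᵀ.
Eliminating q: 813307·(row 1) − 1429·(row 2) gives 2024494·p = 813307·(-2150) − 1429·(-1220960) = -3858210, so p = -1929105/1012247.
Then q = ((-1220960) − 1429·(-1929105/1012247))/813307 = -1516225/1012247.
At t = 6: ŷ = (-1929105/1012247)·(1) + (-1516225/1012247)·(216) = -329433705/1012247.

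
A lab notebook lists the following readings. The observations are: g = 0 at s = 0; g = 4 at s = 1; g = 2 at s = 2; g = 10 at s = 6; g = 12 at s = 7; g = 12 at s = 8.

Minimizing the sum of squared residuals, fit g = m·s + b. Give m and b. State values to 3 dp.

m = 1.517, b = 0.598

With design matrix X, XᵀX = [[154, 24]; [24, 6]] and Xᵀg = [248, 40]ᵀ.
Δ = 154·6 − 24² = 348.
m = (248·6 − 24·40)/348 = 44/29; b = (154·40 − 24·248)/348 = 52/87.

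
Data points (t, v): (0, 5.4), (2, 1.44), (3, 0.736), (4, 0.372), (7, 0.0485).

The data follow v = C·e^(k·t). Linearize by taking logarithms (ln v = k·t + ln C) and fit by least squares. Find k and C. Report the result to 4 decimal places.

Linearized form: ln v = k·t + ln C. From the 5 transformed points,
Σt = 16.0000, Σ(t)² = 78.0000, Σln v = -2.2705, Σt·ln v = -25.3291.
Equations: 78.0000·k + 16.0000·ln C = -25.3291;  16.0000·k + 5·ln C = -2.2705.
Solving (det = 134.0000): k = -0.67401, ln C = 1.70271, so C = exp(1.70271) = 5.48881.

k = -0.6740, C = 5.4888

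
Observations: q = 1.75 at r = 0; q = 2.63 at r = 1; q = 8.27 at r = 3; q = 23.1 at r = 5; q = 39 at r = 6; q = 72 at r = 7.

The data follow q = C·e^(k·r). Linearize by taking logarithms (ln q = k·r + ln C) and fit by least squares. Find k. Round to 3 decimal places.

Taking logs, ln q = k·r + ln C, so regress ln q on r.
Σr = 22.0000, Σ(r)² = 120.0000, Σln q = 14.7193, Σr·ln q = 74.9221.
Equations: 120.0000·k + 22.0000·ln C = 74.9221;  22.0000·k + 6·ln C = 14.7193.
Δ = 120.0000·6 − (22.0000)² = 236.0000; k = (74.9221·6 − 22.0000·14.7193)/236.0000 = 0.53266, ln C = (120.0000·14.7193 − 22.0000·74.9221)/236.0000 = 0.50013.

k = 0.533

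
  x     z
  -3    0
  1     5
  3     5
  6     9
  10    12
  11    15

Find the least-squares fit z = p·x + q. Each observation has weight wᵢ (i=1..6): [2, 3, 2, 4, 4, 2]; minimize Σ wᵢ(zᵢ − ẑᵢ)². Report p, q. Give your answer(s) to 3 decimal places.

AᵀWA·[p, q]ᵀ = AᵀWz reads: 825·p + 89·q = 1071;  89·p + 17·q = 139.
(Σwᵢ·x·x = 825, Σwᵢ·x = 89, Σwᵢ·1 = 17, Σwᵢ·x·z = 1071, Σwᵢ·z = 139.)
Eliminating q: 17·(row 1) − 89·(row 2) gives 6104·p = 17·1071 − 89·139 = 5836, so p = 1459/1526.
Then q = (139 − 89·(1459/1526))/17 = 4839/1526.

p = 0.956, q = 3.171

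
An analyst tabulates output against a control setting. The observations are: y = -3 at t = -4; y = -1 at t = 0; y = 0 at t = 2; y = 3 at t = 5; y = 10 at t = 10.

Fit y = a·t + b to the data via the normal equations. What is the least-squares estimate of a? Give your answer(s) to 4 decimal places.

From the data, Σt·t = 145, Σt = 13, Σ1 = 5.
Right-hand side: Σt·y = 127, Σy = 9.
XᵀX·[a, b]ᵀ = Xᵀy becomes [[145, 13]; [13, 5]]·[a, b]ᵀ = [127, 9]ᵀ.
Δ = 145·5 − 13² = 556.
a = (127·5 − 13·9)/556 = 259/278; b = (145·9 − 13·127)/556 = -173/278.

a = 0.9317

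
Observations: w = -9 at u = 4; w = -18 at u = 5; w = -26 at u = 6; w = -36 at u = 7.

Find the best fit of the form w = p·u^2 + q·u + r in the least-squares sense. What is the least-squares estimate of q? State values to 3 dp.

q = -6.150

Entries of XᵀX: Σu^2·u^2 = 4578, Σu^2·u = 748, Σu^2 = 126, Σu·u = 126, Σu = 22, Σ1 = 4.
Right-hand side: Σu^2·w = -3294, Σu·w = -534, Σw = -89.
Normal equations: [[4578, 748, 126]; [748, 126, 22]; [126, 22, 4]]·[p, q, r]ᵀ = [-3294, -534, -89]ᵀ.
Row-reducing yields p = -1/4, q = -123/20, r = 389/20.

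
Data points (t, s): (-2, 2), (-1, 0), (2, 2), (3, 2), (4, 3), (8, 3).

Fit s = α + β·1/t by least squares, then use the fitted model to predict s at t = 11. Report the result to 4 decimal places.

With design matrix M, MᵀM = [[6, -7/24]; [-7/24, 973/576]] and Mᵀs = [12, 43/24]ᵀ.
det = 6·(973/576) − (-7/24)² = 5789/576.
α = (12·(973/576) − (-7/24)·(43/24))/(5789/576) = 1711/827; β = (6·(43/24) − (-7/24)·12)/(5789/576) = 8208/5789.
At t = 11: ŝ = (1711/827)·(1) + (8208/5789)·(1/11) = 139955/63679.

ŝ = 2.1978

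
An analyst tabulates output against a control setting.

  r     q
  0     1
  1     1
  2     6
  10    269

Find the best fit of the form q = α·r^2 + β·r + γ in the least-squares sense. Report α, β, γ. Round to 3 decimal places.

α = 3.033, β = -3.546, γ = 1.159

Entries of XᵀX: Σr^2·r^2 = 10017, Σr^2·r = 1009, Σr^2 = 105, Σr·r = 105, Σr = 13, Σ1 = 4.
Moment sums: Σr^2·q = 26925, Σr·q = 2703, Σq = 277.
Solving the 3×3 system (Gaussian elimination) gives α = 58973/19444, β = -68949/19444, γ = 5635/4861.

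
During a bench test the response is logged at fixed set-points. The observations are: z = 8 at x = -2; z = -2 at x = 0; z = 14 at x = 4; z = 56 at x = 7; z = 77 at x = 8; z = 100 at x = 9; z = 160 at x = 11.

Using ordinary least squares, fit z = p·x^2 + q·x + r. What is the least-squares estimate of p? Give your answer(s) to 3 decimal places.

p = 1.553

The normal equations are: 27971·p + 2971·q + 335·r = 35388;  2971·p + 335·q + 37·r = 3708;  335·p + 37·q + 7·r = 413.
(Σx^2·x^2 = 27971, Σx^2·x = 2971, Σx^2 = 335, Σx·x = 335, Σx = 37, Σ1 = 7, Σx^2·z = 35388, Σx·z = 3708, Σz = 413.)
Solving the 3×3 system (Gaussian elimination) gives p = 405833/261254, q = -636191/261254, r = -322649/130627.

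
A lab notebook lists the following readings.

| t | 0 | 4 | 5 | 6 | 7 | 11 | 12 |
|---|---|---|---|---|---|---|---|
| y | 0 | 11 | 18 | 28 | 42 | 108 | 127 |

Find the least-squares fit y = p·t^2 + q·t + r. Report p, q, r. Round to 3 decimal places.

p = 0.978, q = -1.019, r = -0.344

Sums needed: Σt^2·t^2 = 39955, Σt^2·t = 3807, Σt^2 = 391, Σt·t = 391, Σt = 45, Σ1 = 7.
And Σt^2·y = 35048, Σt·y = 3308, Σy = 334.
So XᵀX·[p, q, r]ᵀ = Xᵀy: [[39955, 3807, 391]; [3807, 391, 45]; [391, 45, 7]]·[p, q, r]ᵀ = [35048, 3308, 334]ᵀ.
Row-reducing yields p = 26375/26979, q = -9161/8993, r = -9272/26979.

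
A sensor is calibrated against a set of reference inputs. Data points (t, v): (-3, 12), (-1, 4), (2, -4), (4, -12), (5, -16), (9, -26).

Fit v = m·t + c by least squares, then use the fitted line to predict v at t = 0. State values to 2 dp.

Entries of MᵀM: Σt·t = 136, Σt = 16, Σ1 = 6.
For Mᵀv: Σt·v = -410, Σv = -42.
So MᵀM·[m, c]ᵀ = Mᵀv: [[136, 16]; [16, 6]]·[m, c]ᵀ = [-410, -42]ᵀ.
Determinant 136·6 − 16² = 560.
m = ((-410)·6 − 16·(-42))/560 = -447/140; c = (136·(-42) − 16·(-410))/560 = 53/35.
At t = 0: v̂ = (-447/140)·(0) + (53/35)·(1) = 53/35.

v̂ = 1.51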